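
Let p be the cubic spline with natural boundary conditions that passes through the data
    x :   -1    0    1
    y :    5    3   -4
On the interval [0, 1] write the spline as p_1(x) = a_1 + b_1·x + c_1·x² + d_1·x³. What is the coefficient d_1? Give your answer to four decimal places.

Let M_i = p''(x_i). Step sizes h_i = 1, 1; slopes of the chords Δ_i = (y_(i+1) - y_i)/h_i = -2, -7.
  1·M_0 + 4·M_1 + 1·M_2 = 6(Δ_1 - Δ_0) = -30
Natural end conditions: M_0 = M_2 = 0.
Solving: M_0 = 0, M_1 = -15/2, M_2 = 0.
On [0, 1], with p_1(x) = a_1 + b_1·x + c_1·x² + d_1·x³: c_1 = M_1/2 = -15/4, d_1 = (M_2 - M_1)/(6h_1) = 5/4, b_1 = Δ_1 - h_1(2M_1 + M_2)/6 = -9/2.

1.2500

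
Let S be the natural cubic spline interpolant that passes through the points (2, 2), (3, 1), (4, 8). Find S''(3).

With M_i denoting the second derivative at x_i, h_i = 1, 1, and Δ_i = (y_(i+1) − y_i)/h_i = -1, 7:
  1·M_0 + 4·M_1 + 1·M_2 = 6(Δ_1 - Δ_0) = 48
Natural end conditions: M_0 = M_2 = 0.
Solving the tridiagonal system: M_0 = 0, M_1 = 12, M_2 = 0.

12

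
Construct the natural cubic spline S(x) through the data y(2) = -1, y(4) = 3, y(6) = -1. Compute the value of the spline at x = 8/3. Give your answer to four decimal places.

With m_i denoting the second derivative at x_i, h_i = 2, 2, and Δ_i = (y_(i+1) − y_i)/h_i = 2, -2:
  2·m_0 + 8·m_1 + 2·m_2 = 6(Δ_1 - Δ_0) = -24
Natural end conditions: m_0 = m_2 = 0.
Solving the tridiagonal system: m_0 = 0, m_1 = -3, m_2 = 0.
On [2, 4], S(x) = -1 + 3·(x - 2) + 0·(x - 2)² - 1/4·(x - 2)³.
With (x - 2) = 2/3: S(8/3) = 25/27.

0.9259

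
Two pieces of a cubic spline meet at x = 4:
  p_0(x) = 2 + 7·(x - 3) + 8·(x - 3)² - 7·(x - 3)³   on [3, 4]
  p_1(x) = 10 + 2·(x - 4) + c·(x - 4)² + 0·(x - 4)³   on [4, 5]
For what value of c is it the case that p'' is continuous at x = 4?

p_0''(x) = 16 - 42·(x - 3), so p_0''(4) = -26. On the right, p_1''(4) = 2c, so c = -13.

-13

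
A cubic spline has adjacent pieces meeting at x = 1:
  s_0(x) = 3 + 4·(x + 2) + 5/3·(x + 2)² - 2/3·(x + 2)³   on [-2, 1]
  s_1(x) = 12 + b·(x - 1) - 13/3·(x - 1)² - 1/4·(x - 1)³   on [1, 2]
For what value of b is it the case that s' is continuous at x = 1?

-4

s_0'(x) = 4 + 10/3·(x + 2) - 2·(x + 2)², so s_0'(1) = -4. On the right, s_1'(1) = b, so b = -4.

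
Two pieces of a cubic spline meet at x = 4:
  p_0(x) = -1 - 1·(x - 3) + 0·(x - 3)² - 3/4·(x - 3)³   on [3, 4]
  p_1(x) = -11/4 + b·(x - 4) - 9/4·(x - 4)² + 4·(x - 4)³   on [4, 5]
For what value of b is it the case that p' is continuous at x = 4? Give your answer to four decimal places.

p_0'(x) = -1 + 0·(x - 3) - 9/4·(x - 3)², so p_0'(4) = -13/4. On the right, p_1'(4) = b, so b = -13/4.

-3.2500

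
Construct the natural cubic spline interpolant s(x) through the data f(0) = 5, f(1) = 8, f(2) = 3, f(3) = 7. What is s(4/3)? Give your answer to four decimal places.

Put m_i = s'' at the i-th knot. Here h = (1, 1, 1) and Δ = (3, -5, 4), so the interior equations h_(i-1)·m_(i-1) + 2(h_(i-1)+h_i)·m_i + h_i·m_(i+1) = 6(Δ_i − Δ_(i-1)) read
  1·m_0 + 4·m_1 + 1·m_2 = 6(Δ_1 - Δ_0) = -48
  1·m_1 + 4·m_2 + 1·m_3 = 6(Δ_2 - Δ_1) = 54
Natural end conditions: m_0 = m_3 = 0.
Solving the tridiagonal system: m_0 = 0, m_1 = -82/5, m_2 = 88/5, m_3 = 0.
On [1, 2], s(x) = 8 - 37/15·(x - 1) - 41/5·(x - 1)² + 17/3·(x - 1)³.
With (x - 1) = 1/3: s(4/3) = 2623/405.

6.4765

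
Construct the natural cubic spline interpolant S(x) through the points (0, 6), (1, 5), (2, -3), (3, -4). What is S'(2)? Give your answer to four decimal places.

-5.6667

Put M_i = S'' at the i-th knot. Here h = (1, 1, 1) and Δ = (-1, -8, -1), so the interior equations h_(i-1)·M_(i-1) + 2(h_(i-1)+h_i)·M_i + h_i·M_(i+1) = 6(Δ_i − Δ_(i-1)) read
  1·M_0 + 4·M_1 + 1·M_2 = 6(Δ_1 - Δ_0) = -42
  1·M_1 + 4·M_2 + 1·M_3 = 6(Δ_2 - Δ_1) = 42
Natural end conditions: M_0 = M_3 = 0.
Solving: M_0 = 0, M_1 = -14, M_2 = 14, M_3 = 0.
On [2, 3], S'(x) = b_2 + 2c_2·(x - 2) + 3d_2·(x - 2)² with b_2 = Δ_2 - h_2(2M_2 + M_3)/6 = -17/3, c_2 = M_2/2 = 7, d_2 = (M_3 - M_2)/(6h_2) = -7/3. So S'(2) = -17/3.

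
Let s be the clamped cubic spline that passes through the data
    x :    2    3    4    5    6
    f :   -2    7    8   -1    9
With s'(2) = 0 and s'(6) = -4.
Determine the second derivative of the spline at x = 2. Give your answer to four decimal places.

34.2500

Let σ_i = s''(x_i). Step sizes h_i = 1, 1, 1, 1; slopes of the chords Δ_i = (y_(i+1) - y_i)/h_i = 9, 1, -9, 10.
  1·σ_0 + 4·σ_1 + 1·σ_2 = 6(Δ_1 - Δ_0) = -48
  1·σ_1 + 4·σ_2 + 1·σ_3 = 6(Δ_2 - Δ_1) = -60
  1·σ_2 + 4·σ_3 + 1·σ_4 = 6(Δ_3 - Δ_2) = 114
Clamped end conditions give two more equations: 2h_0·σ_0 + h_0·σ_1 = 6(Δ_0 - s'(2)) = 54 and h_3·σ_3 + 2h_3·σ_4 = 6(s'(6) - Δ_3) = -84.
Forward elimination and back-substitution give σ_0 = 137/4, σ_1 = -29/2, σ_2 = -97/4, σ_3 = 103/2, σ_4 = -271/4.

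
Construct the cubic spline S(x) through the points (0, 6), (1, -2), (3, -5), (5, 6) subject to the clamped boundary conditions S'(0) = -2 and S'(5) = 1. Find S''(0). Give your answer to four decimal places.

With M_i denoting the second derivative at x_i, h_i = 1, 2, 2, and Δ_i = (y_(i+1) − y_i)/h_i = -8, -3/2, 11/2:
  1·M_0 + 6·M_1 + 2·M_2 = 6(Δ_1 - Δ_0) = 39
  2·M_1 + 8·M_2 + 2·M_3 = 6(Δ_2 - Δ_1) = 42
Clamped end conditions give two more equations: 2h_0·M_0 + h_0·M_1 = 6(Δ_0 - S'(0)) = -36 and h_2·M_2 + 2h_2·M_3 = 6(S'(5) - Δ_2) = -27.
Hence M_0 = -510/23, M_1 = 192/23, M_2 = 255/46, M_3 = -219/23.

-22.1739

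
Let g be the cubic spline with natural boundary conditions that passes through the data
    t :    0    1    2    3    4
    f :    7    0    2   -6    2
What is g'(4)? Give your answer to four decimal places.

Write M_i for g''(x_i). With h_i = 1, 1, 1, 1 and divided differences Δ_i = -7, 2, -8, 8, the continuity of g' gives the tridiagonal system
  1·M_0 + 4·M_1 + 1·M_2 = 6(Δ_1 - Δ_0) = 54
  1·M_1 + 4·M_2 + 1·M_3 = 6(Δ_2 - Δ_1) = -60
  1·M_2 + 4·M_3 + 1·M_4 = 6(Δ_3 - Δ_2) = 96
Natural end conditions: M_0 = M_4 = 0.
Forward elimination and back-substitution give M_0 = 0, M_1 = 573/28, M_2 = -195/7, M_3 = 867/28, M_4 = 0.
On [3, 4], g'(t) = b_3 + 2c_3·(t - 3) + 3d_3·(t - 3)² with b_3 = Δ_3 - h_3(2M_3 + M_4)/6 = -65/28, c_3 = M_3/2 = 867/56, d_3 = (M_4 - M_3)/(6h_3) = -289/56. So g'(4) = 737/56.

13.1607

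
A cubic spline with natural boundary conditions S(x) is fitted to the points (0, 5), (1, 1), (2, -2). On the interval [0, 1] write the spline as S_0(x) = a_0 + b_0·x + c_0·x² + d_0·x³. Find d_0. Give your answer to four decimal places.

0.2500

Put σ_i = S'' at the i-th knot. Here h = (1, 1) and Δ = (-4, -3), so the interior equations h_(i-1)·σ_(i-1) + 2(h_(i-1)+h_i)·σ_i + h_i·σ_(i+1) = 6(Δ_i − Δ_(i-1)) read
  1·σ_0 + 4·σ_1 + 1·σ_2 = 6(Δ_1 - Δ_0) = 6
Natural end conditions: σ_0 = σ_2 = 0.
Forward elimination and back-substitution give σ_0 = 0, σ_1 = 3/2, σ_2 = 0.
On [0, 1], with S_0(x) = a_0 + b_0·x + c_0·x² + d_0·x³: c_0 = σ_0/2 = 0, d_0 = (σ_1 - σ_0)/(6h_0) = 1/4, b_0 = Δ_0 - h_0(2σ_0 + σ_1)/6 = -17/4.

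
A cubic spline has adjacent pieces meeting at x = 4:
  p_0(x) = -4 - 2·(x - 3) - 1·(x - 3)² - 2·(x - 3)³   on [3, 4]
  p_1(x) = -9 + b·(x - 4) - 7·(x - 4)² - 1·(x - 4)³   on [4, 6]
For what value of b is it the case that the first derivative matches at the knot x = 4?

p_0'(x) = -2 - 2·(x - 3) - 6·(x - 3)², so p_0'(4) = -10. On the right, p_1'(4) = b, so b = -10.

-10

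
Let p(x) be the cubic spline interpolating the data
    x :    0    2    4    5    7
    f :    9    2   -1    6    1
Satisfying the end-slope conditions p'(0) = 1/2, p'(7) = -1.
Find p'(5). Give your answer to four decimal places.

3.9795

With M_i denoting the second derivative at x_i, h_i = 2, 2, 1, 2, and Δ_i = (y_(i+1) − y_i)/h_i = -7/2, -3/2, 7, -5/2:
  2·M_0 + 8·M_1 + 2·M_2 = 6(Δ_1 - Δ_0) = 12
  2·M_1 + 6·M_2 + 1·M_3 = 6(Δ_2 - Δ_1) = 51
  1·M_2 + 6·M_3 + 2·M_4 = 6(Δ_3 - Δ_2) = -57
Clamped end conditions give two more equations: 2h_0·M_0 + h_0·M_1 = 6(Δ_0 - p'(0)) = -24 and h_3·M_3 + 2h_3·M_4 = 6(p'(7) - Δ_3) = 9.
Hence M_0 = -753/122, M_1 = 21/61, M_2 = 1317/122, M_3 = -882/61, M_4 = 2313/244.
On [5, 7], p'(x) = b_3 + 2c_3·(x - 5) + 3d_3·(x - 5)² with b_3 = Δ_3 - h_3(2M_3 + M_4)/6 = 971/244, c_3 = M_3/2 = -441/61, d_3 = (M_4 - M_3)/(6h_3) = 1947/976. So p'(5) = 971/244.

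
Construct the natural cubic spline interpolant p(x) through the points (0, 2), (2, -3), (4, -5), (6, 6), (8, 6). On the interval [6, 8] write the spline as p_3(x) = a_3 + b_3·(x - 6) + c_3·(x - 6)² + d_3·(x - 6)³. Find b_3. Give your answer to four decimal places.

Let M_i = p''(x_i). Step sizes h_i = 2, 2, 2, 2; slopes of the chords Δ_i = (y_(i+1) - y_i)/h_i = -5/2, -1, 11/2, 0.
  2·M_0 + 8·M_1 + 2·M_2 = 6(Δ_1 - Δ_0) = 9
  2·M_1 + 8·M_2 + 2·M_3 = 6(Δ_2 - Δ_1) = 39
  2·M_2 + 8·M_3 + 2·M_4 = 6(Δ_3 - Δ_2) = -33
Natural end conditions: M_0 = M_4 = 0.
Solving the tridiagonal system: M_0 = 0, M_1 = -27/56, M_2 = 45/7, M_3 = -321/56, M_4 = 0.
On [6, 8], with p_3(x) = a_3 + b_3·(x - 6) + c_3·(x - 6)² + d_3·(x - 6)³: c_3 = M_3/2 = -321/112, d_3 = (M_4 - M_3)/(6h_3) = 107/224, b_3 = Δ_3 - h_3(2M_3 + M_4)/6 = 107/28.

3.8214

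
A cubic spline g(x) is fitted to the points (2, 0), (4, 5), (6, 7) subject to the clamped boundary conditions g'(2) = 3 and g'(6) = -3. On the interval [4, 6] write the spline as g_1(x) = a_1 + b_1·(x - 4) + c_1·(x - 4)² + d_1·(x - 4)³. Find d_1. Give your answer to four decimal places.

Write m_i for g''(x_i). With h_i = 2, 2 and divided differences Δ_i = 5/2, 1, the continuity of g' gives the tridiagonal system
  2·m_0 + 8·m_1 + 2·m_2 = 6(Δ_1 - Δ_0) = -9
Clamped end conditions give two more equations: 2h_0·m_0 + h_0·m_1 = 6(Δ_0 - g'(2)) = -3 and h_1·m_1 + 2h_1·m_2 = 6(g'(6) - Δ_1) = -24.
Forward elimination and back-substitution give m_0 = -9/8, m_1 = 3/4, m_2 = -51/8.
On [4, 6], with g_1(x) = a_1 + b_1·(x - 4) + c_1·(x - 4)² + d_1·(x - 4)³: c_1 = m_1/2 = 3/8, d_1 = (m_2 - m_1)/(6h_1) = -19/32, b_1 = Δ_1 - h_1(2m_1 + m_2)/6 = 21/8.

-0.5938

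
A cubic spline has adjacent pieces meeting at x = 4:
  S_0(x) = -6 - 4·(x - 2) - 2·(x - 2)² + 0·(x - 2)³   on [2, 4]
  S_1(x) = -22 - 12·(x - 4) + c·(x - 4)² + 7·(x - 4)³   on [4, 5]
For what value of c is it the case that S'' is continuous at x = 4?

-2

S_0''(x) = -4 + 0·(x - 2), so S_0''(4) = -4. On the right, S_1''(4) = 2c, so c = -2.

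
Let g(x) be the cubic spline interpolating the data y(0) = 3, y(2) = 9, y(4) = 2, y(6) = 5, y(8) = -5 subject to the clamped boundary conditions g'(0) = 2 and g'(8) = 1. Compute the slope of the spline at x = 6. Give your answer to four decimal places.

Let σ_i = g''(x_i). Step sizes h_i = 2, 2, 2, 2; slopes of the chords Δ_i = (y_(i+1) - y_i)/h_i = 3, -7/2, 3/2, -5.
  2·σ_0 + 8·σ_1 + 2·σ_2 = 6(Δ_1 - Δ_0) = -39
  2·σ_1 + 8·σ_2 + 2·σ_3 = 6(Δ_2 - Δ_1) = 30
  2·σ_2 + 8·σ_3 + 2·σ_4 = 6(Δ_3 - Δ_2) = -39
Clamped end conditions give two more equations: 2h_0·σ_0 + h_0·σ_1 = 6(Δ_0 - g'(0)) = 6 and h_3·σ_3 + 2h_3·σ_4 = 6(g'(8) - Δ_3) = 36.
Hence σ_0 = 40/7, σ_1 = -59/7, σ_2 = 17/2, σ_3 = -74/7, σ_4 = 100/7.
On [6, 8], g'(x) = b_3 + 2c_3·(x - 6) + 3d_3·(x - 6)² with b_3 = Δ_3 - h_3(2σ_3 + σ_4)/6 = -19/7, c_3 = σ_3/2 = -37/7, d_3 = (σ_4 - σ_3)/(6h_3) = 29/14. So g'(6) = -19/7.

-2.7143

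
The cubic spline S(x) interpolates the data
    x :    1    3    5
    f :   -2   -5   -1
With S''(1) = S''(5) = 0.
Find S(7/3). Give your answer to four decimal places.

-4.6481

With σ_i denoting the second derivative at x_i, h_i = 2, 2, and Δ_i = (y_(i+1) − y_i)/h_i = -3/2, 2:
  2·σ_0 + 8·σ_1 + 2·σ_2 = 6(Δ_1 - Δ_0) = 21
Natural end conditions: σ_0 = σ_2 = 0.
Solving: σ_0 = 0, σ_1 = 21/8, σ_2 = 0.
On [1, 3], S(x) = -2 - 19/8·(x - 1) + 0·(x - 1)² + 7/32·(x - 1)³.
With (x - 1) = 4/3: S(7/3) = -251/54.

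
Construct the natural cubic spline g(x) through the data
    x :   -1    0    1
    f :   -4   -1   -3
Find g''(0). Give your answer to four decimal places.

With σ_i denoting the second derivative at x_i, h_i = 1, 1, and Δ_i = (y_(i+1) − y_i)/h_i = 3, -2:
  1·σ_0 + 4·σ_1 + 1·σ_2 = 6(Δ_1 - Δ_0) = -30
Natural end conditions: σ_0 = σ_2 = 0.
Forward elimination and back-substitution give σ_0 = 0, σ_1 = -15/2, σ_2 = 0.

-7.5000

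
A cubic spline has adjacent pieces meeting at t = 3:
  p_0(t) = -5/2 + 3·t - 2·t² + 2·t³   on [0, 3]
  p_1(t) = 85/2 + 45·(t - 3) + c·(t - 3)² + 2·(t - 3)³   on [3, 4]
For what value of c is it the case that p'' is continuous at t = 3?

p_0''(t) = -4 + 12·t, so p_0''(3) = 32. On the right, p_1''(3) = 2c, so c = 16.

16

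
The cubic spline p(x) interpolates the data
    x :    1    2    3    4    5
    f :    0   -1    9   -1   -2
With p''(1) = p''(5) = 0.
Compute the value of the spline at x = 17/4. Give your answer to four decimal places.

Let M_i = p''(x_i). Step sizes h_i = 1, 1, 1, 1; slopes of the chords Δ_i = (y_(i+1) - y_i)/h_i = -1, 10, -10, -1.
  1·M_0 + 4·M_1 + 1·M_2 = 6(Δ_1 - Δ_0) = 66
  1·M_1 + 4·M_2 + 1·M_3 = 6(Δ_2 - Δ_1) = -120
  1·M_2 + 4·M_3 + 1·M_4 = 6(Δ_3 - Δ_2) = 54
Natural end conditions: M_0 = M_4 = 0.
Solving: M_0 = 0, M_1 = 381/14, M_2 = -300/7, M_3 = 339/14, M_4 = 0.
On [4, 5], p(x) = -1 - 127/14·(x - 4) + 339/28·(x - 4)² - 113/28·(x - 4)³.
With (x - 4) = 1/4: p(17/4) = -659/256.

-2.5742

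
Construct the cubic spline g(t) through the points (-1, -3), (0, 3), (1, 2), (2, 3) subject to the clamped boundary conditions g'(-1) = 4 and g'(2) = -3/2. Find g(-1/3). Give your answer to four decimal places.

Put m_i = g'' at the i-th knot. Here h = (1, 1, 1) and Δ = (6, -1, 1), so the interior equations h_(i-1)·m_(i-1) + 2(h_(i-1)+h_i)·m_i + h_i·m_(i+1) = 6(Δ_i − Δ_(i-1)) read
  1·m_0 + 4·m_1 + 1·m_2 = 6(Δ_1 - Δ_0) = -42
  1·m_1 + 4·m_2 + 1·m_3 = 6(Δ_2 - Δ_1) = 12
Clamped end conditions give two more equations: 2h_0·m_0 + h_0·m_1 = 6(Δ_0 - g'(-1)) = 12 and h_2·m_2 + 2h_2·m_3 = 6(g'(2) - Δ_2) = -15.
Solving: m_0 = 43/3, m_1 = -50/3, m_2 = 31/3, m_3 = -38/3.
On [-1, 0], g(t) = -3 + 4·(t + 1) + 43/6·(t + 1)² - 31/6·(t + 1)³.
With (t + 1) = 2/3: g(-1/3) = 107/81.

1.3210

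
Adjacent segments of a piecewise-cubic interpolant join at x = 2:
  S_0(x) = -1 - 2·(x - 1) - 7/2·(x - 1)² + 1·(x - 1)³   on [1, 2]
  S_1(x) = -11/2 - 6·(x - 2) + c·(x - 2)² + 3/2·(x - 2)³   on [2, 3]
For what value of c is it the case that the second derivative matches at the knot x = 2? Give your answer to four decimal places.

-0.5000

S_0''(x) = -7 + 6·(x - 1), so S_0''(2) = -1. On the right, S_1''(2) = 2c, so c = -1/2.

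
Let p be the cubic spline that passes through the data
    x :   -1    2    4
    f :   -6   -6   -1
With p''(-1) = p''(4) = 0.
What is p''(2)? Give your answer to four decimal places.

1.5000

Write M_i for p''(x_i). With h_i = 3, 2 and divided differences Δ_i = 0, 5/2, the continuity of p' gives the tridiagonal system
  3·M_0 + 10·M_1 + 2·M_2 = 6(Δ_1 - Δ_0) = 15
Natural end conditions: M_0 = M_2 = 0.
Solving the tridiagonal system: M_0 = 0, M_1 = 3/2, M_2 = 0.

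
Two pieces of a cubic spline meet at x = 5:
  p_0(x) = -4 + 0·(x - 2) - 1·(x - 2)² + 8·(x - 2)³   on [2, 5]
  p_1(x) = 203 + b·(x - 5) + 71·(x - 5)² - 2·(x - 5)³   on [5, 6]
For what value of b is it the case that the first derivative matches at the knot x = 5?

p_0'(x) = 0 - 2·(x - 2) + 24·(x - 2)², so p_0'(5) = 210. On the right, p_1'(5) = b, so b = 210.

210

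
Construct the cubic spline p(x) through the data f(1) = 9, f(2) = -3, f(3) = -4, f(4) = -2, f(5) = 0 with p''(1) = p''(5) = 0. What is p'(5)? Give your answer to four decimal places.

1.9821

Write M_i for p''(x_i). With h_i = 1, 1, 1, 1 and divided differences Δ_i = -12, -1, 2, 2, the continuity of p' gives the tridiagonal system
  1·M_0 + 4·M_1 + 1·M_2 = 6(Δ_1 - Δ_0) = 66
  1·M_1 + 4·M_2 + 1·M_3 = 6(Δ_2 - Δ_1) = 18
  1·M_2 + 4·M_3 + 1·M_4 = 6(Δ_3 - Δ_2) = 0
Natural end conditions: M_0 = M_4 = 0.
Hence M_0 = 0, M_1 = 459/28, M_2 = 3/7, M_3 = -3/28, M_4 = 0.
On [4, 5], p'(x) = b_3 + 2c_3·(x - 4) + 3d_3·(x - 4)² with b_3 = Δ_3 - h_3(2M_3 + M_4)/6 = 57/28, c_3 = M_3/2 = -3/56, d_3 = (M_4 - M_3)/(6h_3) = 1/56. So p'(5) = 111/56.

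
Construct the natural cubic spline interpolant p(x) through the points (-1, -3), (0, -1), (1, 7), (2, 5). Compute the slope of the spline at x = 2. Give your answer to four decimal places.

Let M_i = p''(x_i). Step sizes h_i = 1, 1, 1; slopes of the chords Δ_i = (y_(i+1) - y_i)/h_i = 2, 8, -2.
  1·M_0 + 4·M_1 + 1·M_2 = 6(Δ_1 - Δ_0) = 36
  1·M_1 + 4·M_2 + 1·M_3 = 6(Δ_2 - Δ_1) = -60
Natural end conditions: M_0 = M_3 = 0.
Solving: M_0 = 0, M_1 = 68/5, M_2 = -92/5, M_3 = 0.
On [1, 2], p'(x) = b_2 + 2c_2·(x - 1) + 3d_2·(x - 1)² with b_2 = Δ_2 - h_2(2M_2 + M_3)/6 = 62/15, c_2 = M_2/2 = -46/5, d_2 = (M_3 - M_2)/(6h_2) = 46/15. So p'(2) = -76/15.

-5.0667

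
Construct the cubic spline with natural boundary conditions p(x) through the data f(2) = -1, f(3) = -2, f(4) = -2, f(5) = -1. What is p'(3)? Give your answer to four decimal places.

Put M_i = p'' at the i-th knot. Here h = (1, 1, 1) and Δ = (-1, 0, 1), so the interior equations h_(i-1)·M_(i-1) + 2(h_(i-1)+h_i)·M_i + h_i·M_(i+1) = 6(Δ_i − Δ_(i-1)) read
  1·M_0 + 4·M_1 + 1·M_2 = 6(Δ_1 - Δ_0) = 6
  1·M_1 + 4·M_2 + 1·M_3 = 6(Δ_2 - Δ_1) = 6
Natural end conditions: M_0 = M_3 = 0.
Solving: M_0 = 0, M_1 = 6/5, M_2 = 6/5, M_3 = 0.
On [3, 4], p'(x) = b_1 + 2c_1·(x - 3) + 3d_1·(x - 3)² with b_1 = Δ_1 - h_1(2M_1 + M_2)/6 = -3/5, c_1 = M_1/2 = 3/5, d_1 = (M_2 - M_1)/(6h_1) = 0. So p'(3) = -3/5.

-0.6000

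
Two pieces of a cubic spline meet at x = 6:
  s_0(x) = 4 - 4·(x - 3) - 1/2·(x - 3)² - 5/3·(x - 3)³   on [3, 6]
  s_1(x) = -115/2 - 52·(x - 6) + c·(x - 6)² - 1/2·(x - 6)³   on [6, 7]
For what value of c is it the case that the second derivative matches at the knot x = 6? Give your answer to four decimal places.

-15.5000

s_0''(x) = -1 - 10·(x - 3), so s_0''(6) = -31. On the right, s_1''(6) = 2c, so c = -31/2.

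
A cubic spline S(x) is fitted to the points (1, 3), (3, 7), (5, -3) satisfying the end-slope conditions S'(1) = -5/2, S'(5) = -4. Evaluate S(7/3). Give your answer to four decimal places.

5.7778

Put m_i = S'' at the i-th knot. Here h = (2, 2) and Δ = (2, -5), so the interior equations h_(i-1)·m_(i-1) + 2(h_(i-1)+h_i)·m_i + h_i·m_(i+1) = 6(Δ_i − Δ_(i-1)) read
  2·m_0 + 8·m_1 + 2·m_2 = 6(Δ_1 - Δ_0) = -42
Clamped end conditions give two more equations: 2h_0·m_0 + h_0·m_1 = 6(Δ_0 - S'(1)) = 27 and h_1·m_1 + 2h_1·m_2 = 6(S'(5) - Δ_1) = 6.
Hence m_0 = 93/8, m_1 = -39/4, m_2 = 51/8.
On [1, 3], S(x) = 3 - 5/2·(x - 1) + 93/16·(x - 1)² - 57/32·(x - 1)³.
With (x - 1) = 4/3: S(7/3) = 52/9.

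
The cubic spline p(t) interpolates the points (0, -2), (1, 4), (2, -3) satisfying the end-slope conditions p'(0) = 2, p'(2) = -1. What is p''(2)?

36

Write M_i for p''(x_i). With h_i = 1, 1 and divided differences Δ_i = 6, -7, the continuity of p' gives the tridiagonal system
  1·M_0 + 4·M_1 + 1·M_2 = 6(Δ_1 - Δ_0) = -78
Clamped end conditions give two more equations: 2h_0·M_0 + h_0·M_1 = 6(Δ_0 - p'(0)) = 24 and h_1·M_1 + 2h_1·M_2 = 6(p'(2) - Δ_1) = 36.
Hence M_0 = 30, M_1 = -36, M_2 = 36.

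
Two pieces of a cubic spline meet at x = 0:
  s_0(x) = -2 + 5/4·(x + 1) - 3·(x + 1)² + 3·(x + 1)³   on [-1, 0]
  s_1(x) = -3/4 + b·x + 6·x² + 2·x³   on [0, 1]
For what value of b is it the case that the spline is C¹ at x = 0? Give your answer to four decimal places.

s_0'(x) = 5/4 - 6·(x + 1) + 9·(x + 1)², so s_0'(0) = 17/4. On the right, s_1'(0) = b, so b = 17/4.

4.2500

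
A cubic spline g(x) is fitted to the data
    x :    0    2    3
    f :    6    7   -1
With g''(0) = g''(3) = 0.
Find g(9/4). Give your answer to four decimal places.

Write σ_i for g''(x_i). With h_i = 2, 1 and divided differences Δ_i = 1/2, -8, the continuity of g' gives the tridiagonal system
  2·σ_0 + 6·σ_1 + 1·σ_2 = 6(Δ_1 - Δ_0) = -51
Natural end conditions: σ_0 = σ_2 = 0.
Forward elimination and back-substitution give σ_0 = 0, σ_1 = -17/2, σ_2 = 0.
On [2, 3], g(x) = 7 - 31/6·(x - 2) - 17/4·(x - 2)² + 17/12·(x - 2)³.
With (x - 2) = 1/4: g(9/4) = 1399/256.

5.4648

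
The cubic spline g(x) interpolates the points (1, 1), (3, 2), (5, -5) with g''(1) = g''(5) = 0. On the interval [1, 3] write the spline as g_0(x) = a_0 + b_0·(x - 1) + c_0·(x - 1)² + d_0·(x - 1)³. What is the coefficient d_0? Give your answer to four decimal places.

-0.2500

Put m_i = g'' at the i-th knot. Here h = (2, 2) and Δ = (1/2, -7/2), so the interior equations h_(i-1)·m_(i-1) + 2(h_(i-1)+h_i)·m_i + h_i·m_(i+1) = 6(Δ_i − Δ_(i-1)) read
  2·m_0 + 8·m_1 + 2·m_2 = 6(Δ_1 - Δ_0) = -24
Natural end conditions: m_0 = m_2 = 0.
Forward elimination and back-substitution give m_0 = 0, m_1 = -3, m_2 = 0.
On [1, 3], with g_0(x) = a_0 + b_0·(x - 1) + c_0·(x - 1)² + d_0·(x - 1)³: c_0 = m_0/2 = 0, d_0 = (m_1 - m_0)/(6h_0) = -1/4, b_0 = Δ_0 - h_0(2m_0 + m_1)/6 = 3/2.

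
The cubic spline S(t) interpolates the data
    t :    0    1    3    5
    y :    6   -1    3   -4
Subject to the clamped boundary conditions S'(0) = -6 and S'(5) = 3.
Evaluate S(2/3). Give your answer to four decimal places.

0.9404

Put m_i = S'' at the i-th knot. Here h = (1, 2, 2) and Δ = (-7, 2, -7/2), so the interior equations h_(i-1)·m_(i-1) + 2(h_(i-1)+h_i)·m_i + h_i·m_(i+1) = 6(Δ_i − Δ_(i-1)) read
  1·m_0 + 6·m_1 + 2·m_2 = 6(Δ_1 - Δ_0) = 54
  2·m_1 + 8·m_2 + 2·m_3 = 6(Δ_2 - Δ_1) = -33
Clamped end conditions give two more equations: 2h_0·m_0 + h_0·m_1 = 6(Δ_0 - S'(0)) = -6 and h_2·m_2 + 2h_2·m_3 = 6(S'(5) - Δ_2) = 39.
Solving the tridiagonal system: m_0 = -237/23, m_1 = 336/23, m_2 = -537/46, m_3 = 717/46.
On [0, 1], S(t) = 6 - 6·t - 237/46·t² + 191/46·t³.
With t = 2/3: S(2/3) = 584/621.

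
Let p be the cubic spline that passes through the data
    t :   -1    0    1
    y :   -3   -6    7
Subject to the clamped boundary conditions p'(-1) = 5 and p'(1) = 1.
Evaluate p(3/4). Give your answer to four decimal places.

Let M_i = p''(x_i). Step sizes h_i = 1, 1; slopes of the chords Δ_i = (y_(i+1) - y_i)/h_i = -3, 13.
  1·M_0 + 4·M_1 + 1·M_2 = 6(Δ_1 - Δ_0) = 96
Clamped end conditions give two more equations: 2h_0·M_0 + h_0·M_1 = 6(Δ_0 - p'(-1)) = -48 and h_1·M_1 + 2h_1·M_2 = 6(p'(1) - Δ_1) = -72.
Solving the tridiagonal system: M_0 = -50, M_1 = 52, M_2 = -62.
On [0, 1], p(t) = -6 + 6·t + 26·t² - 19·t³.
With t = 3/4: p(3/4) = 327/64.

5.1094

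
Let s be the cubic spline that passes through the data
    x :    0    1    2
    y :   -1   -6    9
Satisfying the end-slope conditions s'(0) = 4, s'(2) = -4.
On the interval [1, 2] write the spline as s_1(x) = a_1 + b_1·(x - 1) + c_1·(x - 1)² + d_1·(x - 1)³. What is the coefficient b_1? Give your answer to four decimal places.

7.5000

With M_i denoting the second derivative at x_i, h_i = 1, 1, and Δ_i = (y_(i+1) − y_i)/h_i = -5, 15:
  1·M_0 + 4·M_1 + 1·M_2 = 6(Δ_1 - Δ_0) = 120
Clamped end conditions give two more equations: 2h_0·M_0 + h_0·M_1 = 6(Δ_0 - s'(0)) = -54 and h_1·M_1 + 2h_1·M_2 = 6(s'(2) - Δ_1) = -114.
Solving the tridiagonal system: M_0 = -61, M_1 = 68, M_2 = -91.
On [1, 2], with s_1(x) = a_1 + b_1·(x - 1) + c_1·(x - 1)² + d_1·(x - 1)³: c_1 = M_1/2 = 34, d_1 = (M_2 - M_1)/(6h_1) = -53/2, b_1 = Δ_1 - h_1(2M_1 + M_2)/6 = 15/2.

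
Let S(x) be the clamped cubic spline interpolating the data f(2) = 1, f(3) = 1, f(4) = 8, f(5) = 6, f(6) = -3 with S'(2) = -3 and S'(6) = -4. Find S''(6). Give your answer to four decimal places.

With M_i denoting the second derivative at x_i, h_i = 1, 1, 1, 1, and Δ_i = (y_(i+1) − y_i)/h_i = 0, 7, -2, -9:
  1·M_0 + 4·M_1 + 1·M_2 = 6(Δ_1 - Δ_0) = 42
  1·M_1 + 4·M_2 + 1·M_3 = 6(Δ_2 - Δ_1) = -54
  1·M_2 + 4·M_3 + 1·M_4 = 6(Δ_3 - Δ_2) = -42
Clamped end conditions give two more equations: 2h_0·M_0 + h_0·M_1 = 6(Δ_0 - S'(2)) = 18 and h_3·M_3 + 2h_3·M_4 = 6(S'(6) - Δ_3) = 30.
Hence M_0 = 65/28, M_1 = 187/14, M_2 = -55/4, M_3 = -173/14, M_4 = 593/28.

21.1786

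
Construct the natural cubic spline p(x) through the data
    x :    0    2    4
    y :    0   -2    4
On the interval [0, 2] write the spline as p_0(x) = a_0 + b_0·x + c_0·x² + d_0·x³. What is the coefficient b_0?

-2

Put M_i = p'' at the i-th knot. Here h = (2, 2) and Δ = (-1, 3), so the interior equations h_(i-1)·M_(i-1) + 2(h_(i-1)+h_i)·M_i + h_i·M_(i+1) = 6(Δ_i − Δ_(i-1)) read
  2·M_0 + 8·M_1 + 2·M_2 = 6(Δ_1 - Δ_0) = 24
Natural end conditions: M_0 = M_2 = 0.
Hence M_0 = 0, M_1 = 3, M_2 = 0.
On [0, 2], with p_0(x) = a_0 + b_0·x + c_0·x² + d_0·x³: c_0 = M_0/2 = 0, d_0 = (M_1 - M_0)/(6h_0) = 1/4, b_0 = Δ_0 - h_0(2M_0 + M_1)/6 = -2.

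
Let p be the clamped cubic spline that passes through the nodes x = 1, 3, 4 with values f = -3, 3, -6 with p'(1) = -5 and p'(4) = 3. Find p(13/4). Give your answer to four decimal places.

0.3750

With M_i denoting the second derivative at x_i, h_i = 2, 1, and Δ_i = (y_(i+1) − y_i)/h_i = 3, -9:
  2·M_0 + 6·M_1 + 1·M_2 = 6(Δ_1 - Δ_0) = -72
Clamped end conditions give two more equations: 2h_0·M_0 + h_0·M_1 = 6(Δ_0 - p'(1)) = 48 and h_1·M_1 + 2h_1·M_2 = 6(p'(4) - Δ_1) = 72.
Hence M_0 = 80/3, M_1 = -88/3, M_2 = 152/3.
On [3, 4], p(x) = 3 - 23/3·(x - 3) - 44/3·(x - 3)² + 40/3·(x - 3)³.
With (x - 3) = 1/4: p(13/4) = 3/8.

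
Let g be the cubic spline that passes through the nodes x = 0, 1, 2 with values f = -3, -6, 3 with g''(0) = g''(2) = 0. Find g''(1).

18

Let m_i = g''(x_i). Step sizes h_i = 1, 1; slopes of the chords Δ_i = (y_(i+1) - y_i)/h_i = -3, 9.
  1·m_0 + 4·m_1 + 1·m_2 = 6(Δ_1 - Δ_0) = 72
Natural end conditions: m_0 = m_2 = 0.
Hence m_0 = 0, m_1 = 18, m_2 = 0.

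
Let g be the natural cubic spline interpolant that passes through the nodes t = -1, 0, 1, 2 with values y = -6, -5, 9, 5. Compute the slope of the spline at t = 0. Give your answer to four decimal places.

Let m_i = g''(x_i). Step sizes h_i = 1, 1, 1; slopes of the chords Δ_i = (y_(i+1) - y_i)/h_i = 1, 14, -4.
  1·m_0 + 4·m_1 + 1·m_2 = 6(Δ_1 - Δ_0) = 78
  1·m_1 + 4·m_2 + 1·m_3 = 6(Δ_2 - Δ_1) = -108
Natural end conditions: m_0 = m_3 = 0.
Solving: m_0 = 0, m_1 = 28, m_2 = -34, m_3 = 0.
On [0, 1], g'(t) = b_1 + 2c_1·t + 3d_1·t² with b_1 = Δ_1 - h_1(2m_1 + m_2)/6 = 31/3, c_1 = m_1/2 = 14, d_1 = (m_2 - m_1)/(6h_1) = -31/3. So g'(0) = 31/3.

10.3333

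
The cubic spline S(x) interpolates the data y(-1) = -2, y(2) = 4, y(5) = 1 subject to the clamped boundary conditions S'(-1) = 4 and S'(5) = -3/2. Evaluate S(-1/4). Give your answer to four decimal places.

With M_i denoting the second derivative at x_i, h_i = 3, 3, and Δ_i = (y_(i+1) − y_i)/h_i = 2, -1:
  3·M_0 + 12·M_1 + 3·M_2 = 6(Δ_1 - Δ_0) = -18
Clamped end conditions give two more equations: 2h_0·M_0 + h_0·M_1 = 6(Δ_0 - S'(-1)) = -12 and h_1·M_1 + 2h_1·M_2 = 6(S'(5) - Δ_1) = -3.
Forward elimination and back-substitution give M_0 = -17/12, M_1 = -7/6, M_2 = 1/12.
On [-1, 2], S(x) = -2 + 4·(x + 1) - 17/24·(x + 1)² + 1/72·(x + 1)³.
With (x + 1) = 3/4: S(-1/4) = 311/512.

0.6074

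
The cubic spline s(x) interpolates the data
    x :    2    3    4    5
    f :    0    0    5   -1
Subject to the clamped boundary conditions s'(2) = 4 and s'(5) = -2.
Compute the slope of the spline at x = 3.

Write M_i for s''(x_i). With h_i = 1, 1, 1 and divided differences Δ_i = 0, 5, -6, the continuity of s' gives the tridiagonal system
  1·M_0 + 4·M_1 + 1·M_2 = 6(Δ_1 - Δ_0) = 30
  1·M_1 + 4·M_2 + 1·M_3 = 6(Δ_2 - Δ_1) = -66
Clamped end conditions give two more equations: 2h_0·M_0 + h_0·M_1 = 6(Δ_0 - s'(2)) = -24 and h_2·M_2 + 2h_2·M_3 = 6(s'(5) - Δ_2) = 24.
Solving the tridiagonal system: M_0 = -22, M_1 = 20, M_2 = -28, M_3 = 26.
On [3, 4], s'(x) = b_1 + 2c_1·(x - 3) + 3d_1·(x - 3)² with b_1 = Δ_1 - h_1(2M_1 + M_2)/6 = 3, c_1 = M_1/2 = 10, d_1 = (M_2 - M_1)/(6h_1) = -8. So s'(3) = 3.

3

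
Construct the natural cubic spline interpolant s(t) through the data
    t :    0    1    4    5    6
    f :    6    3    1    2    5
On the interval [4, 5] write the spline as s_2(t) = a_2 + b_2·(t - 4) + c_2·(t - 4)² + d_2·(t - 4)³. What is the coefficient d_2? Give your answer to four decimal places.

With M_i denoting the second derivative at x_i, h_i = 1, 3, 1, 1, and Δ_i = (y_(i+1) − y_i)/h_i = -3, -2/3, 1, 3:
  1·M_0 + 8·M_1 + 3·M_2 = 6(Δ_1 - Δ_0) = 14
  3·M_1 + 8·M_2 + 1·M_3 = 6(Δ_2 - Δ_1) = 10
  1·M_2 + 4·M_3 + 1·M_4 = 6(Δ_3 - Δ_2) = 12
Natural end conditions: M_0 = M_4 = 0.
Hence M_0 = 0, M_1 = 175/106, M_2 = 14/53, M_3 = 311/106, M_4 = 0.
On [4, 5], with s_2(t) = a_2 + b_2·(t - 4) + c_2·(t - 4)² + d_2·(t - 4)³: c_2 = M_2/2 = 7/53, d_2 = (M_3 - M_2)/(6h_2) = 283/636, b_2 = Δ_2 - h_2(2M_2 + M_3)/6 = 269/636.

0.4450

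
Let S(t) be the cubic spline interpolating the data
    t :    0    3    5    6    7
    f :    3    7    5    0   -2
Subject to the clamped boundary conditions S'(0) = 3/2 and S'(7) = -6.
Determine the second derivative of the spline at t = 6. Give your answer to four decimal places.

With σ_i denoting the second derivative at x_i, h_i = 3, 2, 1, 1, and Δ_i = (y_(i+1) − y_i)/h_i = 4/3, -1, -5, -2:
  3·σ_0 + 10·σ_1 + 2·σ_2 = 6(Δ_1 - Δ_0) = -14
  2·σ_1 + 6·σ_2 + 1·σ_3 = 6(Δ_2 - Δ_1) = -24
  1·σ_2 + 4·σ_3 + 1·σ_4 = 6(Δ_3 - Δ_2) = 18
Clamped end conditions give two more equations: 2h_0·σ_0 + h_0·σ_1 = 6(Δ_0 - S'(0)) = -1 and h_3·σ_3 + 2h_3·σ_4 = 6(S'(7) - Δ_3) = -24.
Hence σ_0 = -5/156, σ_1 = -7/26, σ_2 = -583/104, σ_3 = 529/52, σ_4 = -1777/104.

10.1731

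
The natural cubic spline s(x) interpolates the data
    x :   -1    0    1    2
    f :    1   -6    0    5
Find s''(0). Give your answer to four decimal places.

Let σ_i = s''(x_i). Step sizes h_i = 1, 1, 1; slopes of the chords Δ_i = (y_(i+1) - y_i)/h_i = -7, 6, 5.
  1·σ_0 + 4·σ_1 + 1·σ_2 = 6(Δ_1 - Δ_0) = 78
  1·σ_1 + 4·σ_2 + 1·σ_3 = 6(Δ_2 - Δ_1) = -6
Natural end conditions: σ_0 = σ_3 = 0.
Solving: σ_0 = 0, σ_1 = 106/5, σ_2 = -34/5, σ_3 = 0.

21.2000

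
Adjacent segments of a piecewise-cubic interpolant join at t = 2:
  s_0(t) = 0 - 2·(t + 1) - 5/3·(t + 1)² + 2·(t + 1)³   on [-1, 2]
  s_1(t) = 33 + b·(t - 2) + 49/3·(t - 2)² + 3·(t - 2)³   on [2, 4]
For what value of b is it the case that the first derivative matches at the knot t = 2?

s_0'(t) = -2 - 10/3·(t + 1) + 6·(t + 1)², so s_0'(2) = 42. On the right, s_1'(2) = b, so b = 42.

42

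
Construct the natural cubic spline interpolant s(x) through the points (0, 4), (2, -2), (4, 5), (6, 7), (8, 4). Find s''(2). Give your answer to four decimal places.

5.6250

With M_i denoting the second derivative at x_i, h_i = 2, 2, 2, 2, and Δ_i = (y_(i+1) − y_i)/h_i = -3, 7/2, 1, -3/2:
  2·M_0 + 8·M_1 + 2·M_2 = 6(Δ_1 - Δ_0) = 39
  2·M_1 + 8·M_2 + 2·M_3 = 6(Δ_2 - Δ_1) = -15
  2·M_2 + 8·M_3 + 2·M_4 = 6(Δ_3 - Δ_2) = -15
Natural end conditions: M_0 = M_4 = 0.
Forward elimination and back-substitution give M_0 = 0, M_1 = 45/8, M_2 = -3, M_3 = -9/8, M_4 = 0.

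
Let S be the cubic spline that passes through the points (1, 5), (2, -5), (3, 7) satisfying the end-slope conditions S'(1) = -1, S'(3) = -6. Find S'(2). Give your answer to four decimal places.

Write M_i for S''(x_i). With h_i = 1, 1 and divided differences Δ_i = -10, 12, the continuity of S' gives the tridiagonal system
  1·M_0 + 4·M_1 + 1·M_2 = 6(Δ_1 - Δ_0) = 132
Clamped end conditions give two more equations: 2h_0·M_0 + h_0·M_1 = 6(Δ_0 - S'(1)) = -54 and h_1·M_1 + 2h_1·M_2 = 6(S'(3) - Δ_1) = -108.
Solving the tridiagonal system: M_0 = -125/2, M_1 = 71, M_2 = -179/2.
On [2, 3], S'(t) = b_1 + 2c_1·(t - 2) + 3d_1·(t - 2)² with b_1 = Δ_1 - h_1(2M_1 + M_2)/6 = 13/4, c_1 = M_1/2 = 71/2, d_1 = (M_2 - M_1)/(6h_1) = -107/4. So S'(2) = 13/4.

3.2500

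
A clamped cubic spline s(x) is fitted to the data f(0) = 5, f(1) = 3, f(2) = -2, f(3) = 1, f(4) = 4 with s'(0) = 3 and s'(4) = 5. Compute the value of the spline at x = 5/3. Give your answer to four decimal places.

-0.9934

Write M_i for s''(x_i). With h_i = 1, 1, 1, 1 and divided differences Δ_i = -2, -5, 3, 3, the continuity of s' gives the tridiagonal system
  1·M_0 + 4·M_1 + 1·M_2 = 6(Δ_1 - Δ_0) = -18
  1·M_1 + 4·M_2 + 1·M_3 = 6(Δ_2 - Δ_1) = 48
  1·M_2 + 4·M_3 + 1·M_4 = 6(Δ_3 - Δ_2) = 0
Clamped end conditions give two more equations: 2h_0·M_0 + h_0·M_1 = 6(Δ_0 - s'(0)) = -30 and h_3·M_3 + 2h_3·M_4 = 6(s'(4) - Δ_3) = 12.
Solving the tridiagonal system: M_0 = -349/28, M_1 = -71/14, M_2 = 59/4, M_3 = -83/14, M_4 = 251/28.
On [1, 2], s(x) = 3 - 323/56·(x - 1) - 71/28·(x - 1)² + 185/56·(x - 1)³.
With (x - 1) = 2/3: s(5/3) = -751/756.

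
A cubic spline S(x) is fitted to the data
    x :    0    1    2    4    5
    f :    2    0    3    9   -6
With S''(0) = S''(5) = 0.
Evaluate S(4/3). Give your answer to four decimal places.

0.3467

With m_i denoting the second derivative at x_i, h_i = 1, 1, 2, 1, and Δ_i = (y_(i+1) − y_i)/h_i = -2, 3, 3, -15:
  1·m_0 + 4·m_1 + 1·m_2 = 6(Δ_1 - Δ_0) = 30
  1·m_1 + 6·m_2 + 2·m_3 = 6(Δ_2 - Δ_1) = 0
  2·m_2 + 6·m_3 + 1·m_4 = 6(Δ_3 - Δ_2) = -108
Natural end conditions: m_0 = m_4 = 0.
Forward elimination and back-substitution give m_0 = 0, m_1 = 372/61, m_2 = 342/61, m_3 = -1212/61, m_4 = 0.
On [1, 2], S(x) = 0 + 2/61·(x - 1) + 186/61·(x - 1)² - 5/61·(x - 1)³.
With (x - 1) = 1/3: S(4/3) = 571/1647.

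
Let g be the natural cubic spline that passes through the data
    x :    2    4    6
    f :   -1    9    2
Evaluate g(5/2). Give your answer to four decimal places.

2.4961

With M_i denoting the second derivative at x_i, h_i = 2, 2, and Δ_i = (y_(i+1) − y_i)/h_i = 5, -7/2:
  2·M_0 + 8·M_1 + 2·M_2 = 6(Δ_1 - Δ_0) = -51
Natural end conditions: M_0 = M_2 = 0.
Hence M_0 = 0, M_1 = -51/8, M_2 = 0.
On [2, 4], g(x) = -1 + 57/8·(x - 2) + 0·(x - 2)² - 17/32·(x - 2)³.
With (x - 2) = 1/2: g(5/2) = 639/256.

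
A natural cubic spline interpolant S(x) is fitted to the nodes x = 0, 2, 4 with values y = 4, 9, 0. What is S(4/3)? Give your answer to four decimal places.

Let M_i = S''(x_i). Step sizes h_i = 2, 2; slopes of the chords Δ_i = (y_(i+1) - y_i)/h_i = 5/2, -9/2.
  2·M_0 + 8·M_1 + 2·M_2 = 6(Δ_1 - Δ_0) = -42
Natural end conditions: M_0 = M_2 = 0.
Forward elimination and back-substitution give M_0 = 0, M_1 = -21/4, M_2 = 0.
On [0, 2], S(x) = 4 + 17/4·x + 0·x² - 7/16·x³.
With x = 4/3: S(4/3) = 233/27.

8.6296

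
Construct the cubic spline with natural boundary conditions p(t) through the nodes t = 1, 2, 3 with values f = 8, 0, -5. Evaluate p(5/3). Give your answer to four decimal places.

2.3889

Let M_i = p''(x_i). Step sizes h_i = 1, 1; slopes of the chords Δ_i = (y_(i+1) - y_i)/h_i = -8, -5.
  1·M_0 + 4·M_1 + 1·M_2 = 6(Δ_1 - Δ_0) = 18
Natural end conditions: M_0 = M_2 = 0.
Hence M_0 = 0, M_1 = 9/2, M_2 = 0.
On [1, 2], p(t) = 8 - 35/4·(t - 1) + 0·(t - 1)² + 3/4·(t - 1)³.
With (t - 1) = 2/3: p(5/3) = 43/18.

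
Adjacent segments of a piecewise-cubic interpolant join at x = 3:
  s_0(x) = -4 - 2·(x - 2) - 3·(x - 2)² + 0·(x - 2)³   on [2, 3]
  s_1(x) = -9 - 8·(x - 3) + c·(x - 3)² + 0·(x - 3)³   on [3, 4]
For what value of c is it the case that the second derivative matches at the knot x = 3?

-3

s_0''(x) = -6 + 0·(x - 2), so s_0''(3) = -6. On the right, s_1''(3) = 2c, so c = -3.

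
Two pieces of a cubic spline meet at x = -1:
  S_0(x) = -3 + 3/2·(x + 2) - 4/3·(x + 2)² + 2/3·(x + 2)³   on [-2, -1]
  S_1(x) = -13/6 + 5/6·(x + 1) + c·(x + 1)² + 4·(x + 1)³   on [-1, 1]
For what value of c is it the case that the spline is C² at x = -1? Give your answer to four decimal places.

S_0''(x) = -8/3 + 4·(x + 2), so S_0''(-1) = 4/3. On the right, S_1''(-1) = 2c, so c = 2/3.

0.6667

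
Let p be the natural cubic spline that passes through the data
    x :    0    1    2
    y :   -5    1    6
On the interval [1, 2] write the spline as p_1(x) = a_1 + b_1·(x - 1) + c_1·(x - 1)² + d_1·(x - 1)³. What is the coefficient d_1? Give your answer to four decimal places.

Put σ_i = p'' at the i-th knot. Here h = (1, 1) and Δ = (6, 5), so the interior equations h_(i-1)·σ_(i-1) + 2(h_(i-1)+h_i)·σ_i + h_i·σ_(i+1) = 6(Δ_i − Δ_(i-1)) read
  1·σ_0 + 4·σ_1 + 1·σ_2 = 6(Δ_1 - Δ_0) = -6
Natural end conditions: σ_0 = σ_2 = 0.
Hence σ_0 = 0, σ_1 = -3/2, σ_2 = 0.
On [1, 2], with p_1(x) = a_1 + b_1·(x - 1) + c_1·(x - 1)² + d_1·(x - 1)³: c_1 = σ_1/2 = -3/4, d_1 = (σ_2 - σ_1)/(6h_1) = 1/4, b_1 = Δ_1 - h_1(2σ_1 + σ_2)/6 = 11/2.

0.2500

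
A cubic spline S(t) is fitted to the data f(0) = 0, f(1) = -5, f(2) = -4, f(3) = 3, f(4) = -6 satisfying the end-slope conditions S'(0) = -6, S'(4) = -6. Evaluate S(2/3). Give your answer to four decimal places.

Let m_i = S''(x_i). Step sizes h_i = 1, 1, 1, 1; slopes of the chords Δ_i = (y_(i+1) - y_i)/h_i = -5, 1, 7, -9.
  1·m_0 + 4·m_1 + 1·m_2 = 6(Δ_1 - Δ_0) = 36
  1·m_1 + 4·m_2 + 1·m_3 = 6(Δ_2 - Δ_1) = 36
  1·m_2 + 4·m_3 + 1·m_4 = 6(Δ_3 - Δ_2) = -96
Clamped end conditions give two more equations: 2h_0·m_0 + h_0·m_1 = 6(Δ_0 - S'(0)) = 6 and h_3·m_3 + 2h_3·m_4 = 6(S'(4) - Δ_3) = 18.
Solving the tridiagonal system: m_0 = 9/14, m_1 = 33/7, m_2 = 33/2, m_3 = -243/7, m_4 = 369/14.
On [0, 1], S(t) = 0 - 6·t + 9/28·t² + 19/28·t³.
With t = 2/3: S(2/3) = -691/189.

-3.6561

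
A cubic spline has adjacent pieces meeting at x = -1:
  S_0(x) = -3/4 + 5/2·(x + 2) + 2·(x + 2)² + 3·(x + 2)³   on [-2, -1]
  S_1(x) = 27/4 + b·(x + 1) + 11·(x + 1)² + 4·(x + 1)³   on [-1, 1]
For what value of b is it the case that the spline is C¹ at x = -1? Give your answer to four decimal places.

15.5000

S_0'(x) = 5/2 + 4·(x + 2) + 9·(x + 2)², so S_0'(-1) = 31/2. On the right, S_1'(-1) = b, so b = 31/2.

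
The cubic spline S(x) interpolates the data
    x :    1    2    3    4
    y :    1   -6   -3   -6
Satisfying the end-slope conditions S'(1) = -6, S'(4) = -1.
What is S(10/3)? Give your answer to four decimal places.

Write M_i for S''(x_i). With h_i = 1, 1, 1 and divided differences Δ_i = -7, 3, -3, the continuity of S' gives the tridiagonal system
  1·M_0 + 4·M_1 + 1·M_2 = 6(Δ_1 - Δ_0) = 60
  1·M_1 + 4·M_2 + 1·M_3 = 6(Δ_2 - Δ_1) = -36
Clamped end conditions give two more equations: 2h_0·M_0 + h_0·M_1 = 6(Δ_0 - S'(1)) = -6 and h_2·M_2 + 2h_2·M_3 = 6(S'(4) - Δ_2) = 12.
Solving the tridiagonal system: M_0 = -44/3, M_1 = 70/3, M_2 = -56/3, M_3 = 46/3.
On [3, 4], S(x) = -3 + 2/3·(x - 3) - 28/3·(x - 3)² + 17/3·(x - 3)³.
With (x - 3) = 1/3: S(10/3) = -292/81.

-3.6049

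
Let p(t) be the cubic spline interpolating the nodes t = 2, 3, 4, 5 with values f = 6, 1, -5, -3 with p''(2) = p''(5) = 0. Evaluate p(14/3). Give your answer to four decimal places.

Let σ_i = p''(x_i). Step sizes h_i = 1, 1, 1; slopes of the chords Δ_i = (y_(i+1) - y_i)/h_i = -5, -6, 2.
  1·σ_0 + 4·σ_1 + 1·σ_2 = 6(Δ_1 - Δ_0) = -6
  1·σ_1 + 4·σ_2 + 1·σ_3 = 6(Δ_2 - Δ_1) = 48
Natural end conditions: σ_0 = σ_3 = 0.
Solving: σ_0 = 0, σ_1 = -24/5, σ_2 = 66/5, σ_3 = 0.
On [4, 5], p(t) = -5 - 12/5·(t - 4) + 33/5·(t - 4)² - 11/5·(t - 4)³.
With (t - 4) = 2/3: p(14/3) = -583/135.

-4.3185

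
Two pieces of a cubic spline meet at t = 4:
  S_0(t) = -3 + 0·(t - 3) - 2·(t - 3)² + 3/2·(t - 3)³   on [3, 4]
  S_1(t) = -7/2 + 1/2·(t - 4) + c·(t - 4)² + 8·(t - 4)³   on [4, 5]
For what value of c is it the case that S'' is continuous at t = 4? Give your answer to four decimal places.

S_0''(t) = -4 + 9·(t - 3), so S_0''(4) = 5. On the right, S_1''(4) = 2c, so c = 5/2.

2.5000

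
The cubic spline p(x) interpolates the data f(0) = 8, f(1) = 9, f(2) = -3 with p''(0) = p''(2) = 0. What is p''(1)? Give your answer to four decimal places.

-19.5000

Write M_i for p''(x_i). With h_i = 1, 1 and divided differences Δ_i = 1, -12, the continuity of p' gives the tridiagonal system
  1·M_0 + 4·M_1 + 1·M_2 = 6(Δ_1 - Δ_0) = -78
Natural end conditions: M_0 = M_2 = 0.
Solving the tridiagonal system: M_0 = 0, M_1 = -39/2, M_2 = 0.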